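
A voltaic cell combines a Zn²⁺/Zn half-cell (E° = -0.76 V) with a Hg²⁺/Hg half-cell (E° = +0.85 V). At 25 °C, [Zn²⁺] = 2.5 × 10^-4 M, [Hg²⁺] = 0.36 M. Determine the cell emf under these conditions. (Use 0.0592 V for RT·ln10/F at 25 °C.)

The Hg²⁺/Hg couple has the higher reduction potential and acts as the cathode, so E°_cell = +0.85 − (-0.76) = 1.61 V.
Balancing electrons gives n = 2; the reaction quotient is Q = [Zn²⁺]/[Hg²⁺] = 6.94 × 10^-4.
At 25 °C, E = E° − (0.0592/n) log Q = 1.61 − (0.0592/2)(-3.158) = 1.610 + 0.093 = 1.703 V.

1.70 V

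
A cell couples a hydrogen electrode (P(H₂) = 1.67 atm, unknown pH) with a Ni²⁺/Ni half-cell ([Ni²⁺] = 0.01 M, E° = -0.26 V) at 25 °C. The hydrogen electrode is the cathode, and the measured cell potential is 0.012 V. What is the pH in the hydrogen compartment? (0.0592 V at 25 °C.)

E°_cell = 0.26 V and n = 2.
log Q = n(E° − E)/0.0592 = 2×(0.26 − 0.012)/0.0592 = 8.378.
With Q = [Ni²⁺]·P(H₂) / [H⁺]^2, solving for [H⁺] gives log[H⁺] = -5.078, so pH = 5.08.

pH = 5.08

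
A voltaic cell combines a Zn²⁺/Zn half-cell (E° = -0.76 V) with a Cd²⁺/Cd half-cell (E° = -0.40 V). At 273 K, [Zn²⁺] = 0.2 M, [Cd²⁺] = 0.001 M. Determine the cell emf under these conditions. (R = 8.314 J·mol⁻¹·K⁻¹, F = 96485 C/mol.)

The Cd²⁺/Cd couple has the higher reduction potential and acts as the cathode, so E°_cell = -0.40 − (-0.76) = 0.36 V.
Balancing electrons gives n = 2; the reaction quotient is Q = [Zn²⁺]/[Cd²⁺] = 200.
E = E° − (RT/nF) ln Q = 0.36 − (8.314×273)/(2×96485) × (5.298) = 0.360 − 0.062 = 0.298 V.

0.298 V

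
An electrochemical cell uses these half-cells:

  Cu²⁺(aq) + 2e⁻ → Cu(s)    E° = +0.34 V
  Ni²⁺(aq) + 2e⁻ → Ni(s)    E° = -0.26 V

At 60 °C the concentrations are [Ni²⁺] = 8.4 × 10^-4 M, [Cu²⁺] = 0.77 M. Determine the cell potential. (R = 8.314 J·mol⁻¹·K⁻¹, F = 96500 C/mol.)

The Cu²⁺/Cu couple has the higher reduction potential and acts as the cathode, so E°_cell = +0.34 − (-0.26) = 0.60 V.
Balancing electrons gives n = 2; the reaction quotient is Q = [Ni²⁺]/[Cu²⁺] = 0.00109.
E = E° − (RT/nF) ln Q = 0.60 − (8.314×333)/(2×96500) × (-6.821) = 0.600 + 0.098 = 0.698 V.

0.698 V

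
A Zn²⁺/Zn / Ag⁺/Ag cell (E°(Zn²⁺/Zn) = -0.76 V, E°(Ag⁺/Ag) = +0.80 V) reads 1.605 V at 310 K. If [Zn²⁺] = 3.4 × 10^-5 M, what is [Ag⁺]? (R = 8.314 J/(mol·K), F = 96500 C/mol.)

0.031 M

From the Nernst equation, ln Q = nF(E° − E)/RT = 2×96500×(1.56 − 1.605)/(8.314×310) = -3.370, so Q = 0.0344.
With Q = [Zn²⁺]/[Ag⁺]^2 and the known concentrations, [Ag⁺]^2 in the denominator gives [Ag⁺] = 0.031 M.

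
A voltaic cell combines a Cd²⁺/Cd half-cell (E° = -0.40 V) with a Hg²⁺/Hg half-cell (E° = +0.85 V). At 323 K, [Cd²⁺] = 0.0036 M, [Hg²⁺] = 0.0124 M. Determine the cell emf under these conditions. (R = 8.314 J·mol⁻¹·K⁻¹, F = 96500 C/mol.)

1.27 V

The Hg²⁺/Hg couple has the higher reduction potential and acts as the cathode, so E°_cell = +0.85 − (-0.40) = 1.25 V.
Balancing electrons gives n = 2; the reaction quotient is Q = [Cd²⁺]/[Hg²⁺] = 0.290.
E = E° − (RT/nF) ln Q = 1.25 − (8.314×323)/(2×96500) × (-1.237) = 1.250 + 0.017 = 1.267 V.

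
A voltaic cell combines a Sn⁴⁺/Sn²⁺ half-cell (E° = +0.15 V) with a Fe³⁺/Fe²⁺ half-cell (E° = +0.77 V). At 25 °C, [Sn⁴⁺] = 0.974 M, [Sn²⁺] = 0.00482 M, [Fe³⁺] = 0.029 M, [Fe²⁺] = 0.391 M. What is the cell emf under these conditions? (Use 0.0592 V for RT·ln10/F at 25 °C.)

The Fe³⁺/Fe²⁺ couple has the higher reduction potential and acts as the cathode, so E°_cell = +0.77 − (+0.15) = 0.62 V.
Balancing electrons gives n = 2; the reaction quotient is Q = [Sn⁴⁺]·[Fe²⁺]^2/([Sn²⁺]·[Fe³⁺]^2) = 3.67 × 10^4.
At 25 °C, E = E° − (0.0592/n) log Q = 0.62 − (0.0592/2)(4.565) = 0.620 − 0.135 = 0.485 V.

0.485 V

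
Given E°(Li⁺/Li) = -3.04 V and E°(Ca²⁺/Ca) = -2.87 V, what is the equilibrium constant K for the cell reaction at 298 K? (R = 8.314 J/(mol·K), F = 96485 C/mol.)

5.6 × 10^5

E°_cell = -2.87 − (-3.04) = 0.17 V, with n = 2 electrons transferred.
At equilibrium E = 0, so the Nernst equation gives ln K = nFE°/RT = (2)(96485)(0.17)/((8.314)(298)) = 13.24.
K = e^13.24 = 5.6 × 10^5.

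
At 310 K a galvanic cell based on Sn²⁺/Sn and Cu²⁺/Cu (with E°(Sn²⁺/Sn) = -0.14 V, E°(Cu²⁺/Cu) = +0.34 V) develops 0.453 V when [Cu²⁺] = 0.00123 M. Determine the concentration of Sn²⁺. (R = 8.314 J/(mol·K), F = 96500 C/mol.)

0.0093 M

From the Nernst equation, ln Q = nF(E° − E)/RT = 2×96500×(0.48 − 0.453)/(8.314×310) = 2.022, so Q = 7.55.
With Q = [Sn²⁺]/[Cu²⁺] and the known concentrations, [Sn²⁺] in the numerator gives [Sn²⁺] = 0.0093 M.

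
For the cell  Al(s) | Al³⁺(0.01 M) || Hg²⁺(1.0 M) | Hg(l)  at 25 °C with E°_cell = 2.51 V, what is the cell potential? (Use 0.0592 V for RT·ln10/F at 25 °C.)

Balancing electrons gives n = 6; the reaction quotient is Q = [Al³⁺]^2/[Hg²⁺]^3 = 1 × 10^-4.
At 25 °C, E = E° − (0.0592/n) log Q = 2.51 − (0.0592/6)(-4.000) = 2.510 + 0.039 = 2.549 V.

2.55 V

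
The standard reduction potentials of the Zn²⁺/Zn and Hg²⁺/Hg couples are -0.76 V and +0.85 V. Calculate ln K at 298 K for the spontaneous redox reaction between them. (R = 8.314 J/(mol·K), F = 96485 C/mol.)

ln K = 125.4

E°_cell = +0.85 − (-0.76) = 1.61 V, with n = 2 electrons transferred.
At equilibrium E = 0, so the Nernst equation gives ln K = nFE°/RT = (2)(96485)(1.61)/((8.314)(298)) = 125.40.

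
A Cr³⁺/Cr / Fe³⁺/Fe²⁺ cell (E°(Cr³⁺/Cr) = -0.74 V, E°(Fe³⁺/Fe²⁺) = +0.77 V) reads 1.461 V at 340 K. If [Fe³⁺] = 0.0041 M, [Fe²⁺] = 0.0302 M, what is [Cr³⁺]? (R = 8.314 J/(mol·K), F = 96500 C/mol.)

From the Nernst equation, ln Q = nF(E° − E)/RT = 3×96500×(1.51 − 1.461)/(8.314×340) = 5.018, so Q = 151.
With Q = [Cr³⁺]·[Fe²⁺]^3/[Fe³⁺]^3 and the known concentrations, [Cr³⁺] in the numerator gives [Cr³⁺] = 0.38 M.

0.38 M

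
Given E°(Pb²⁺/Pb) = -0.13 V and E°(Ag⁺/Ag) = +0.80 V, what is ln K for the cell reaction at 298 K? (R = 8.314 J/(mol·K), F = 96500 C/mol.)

E°_cell = +0.80 − (-0.13) = 0.93 V, with n = 2 electrons transferred.
At equilibrium E = 0, so the Nernst equation gives ln K = nFE°/RT = (2)(96500)(0.93)/((8.314)(298)) = 72.45.

ln K = 72.4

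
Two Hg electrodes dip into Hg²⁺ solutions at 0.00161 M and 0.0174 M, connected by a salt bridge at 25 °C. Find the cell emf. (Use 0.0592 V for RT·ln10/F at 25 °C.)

0.031 V

Both half-cells are Hg²⁺/Hg, so E°_cell = 0. The concentrated side is the cathode; the cell reaction moves Hg²⁺ from high to low concentration with n = 2.
Q = [Hg²⁺]_dilute/[Hg²⁺]_conc = 0.00161/0.0174 = 0.0925.
E = 0 − (0.0592/2) log Q = −(0.0592/2)(-1.034) = 0.0306 V.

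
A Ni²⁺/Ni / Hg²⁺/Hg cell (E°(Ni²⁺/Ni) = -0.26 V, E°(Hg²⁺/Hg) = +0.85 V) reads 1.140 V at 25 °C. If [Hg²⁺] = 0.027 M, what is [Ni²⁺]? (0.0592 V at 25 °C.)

From the Nernst equation, log Q = n(E° − E)/0.0592 = 2(1.11 − 1.140)/0.0592 = -1.014, so Q = 0.0969.
With Q = [Ni²⁺]/[Hg²⁺] and the known concentrations, [Ni²⁺] in the numerator gives [Ni²⁺] = 0.0026 M.

0.0026 M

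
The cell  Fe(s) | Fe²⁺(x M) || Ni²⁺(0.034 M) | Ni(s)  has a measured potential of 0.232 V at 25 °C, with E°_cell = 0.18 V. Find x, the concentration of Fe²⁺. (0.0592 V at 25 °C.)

From the Nernst equation, log Q = n(E° − E)/0.0592 = 2(0.18 − 0.232)/0.0592 = -1.757, so Q = 0.0175.
With Q = [Fe²⁺]/[Ni²⁺] and the known concentrations, [Fe²⁺] in the numerator gives [Fe²⁺] = 6 × 10^-4 M.

6 × 10^-4 M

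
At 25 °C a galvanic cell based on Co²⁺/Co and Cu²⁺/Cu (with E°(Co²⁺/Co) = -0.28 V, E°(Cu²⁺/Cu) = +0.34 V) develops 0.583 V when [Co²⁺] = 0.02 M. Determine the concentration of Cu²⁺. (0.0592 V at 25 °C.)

From the Nernst equation, log Q = n(E° − E)/0.0592 = 2(0.62 − 0.583)/0.0592 = 1.250, so Q = 17.8.
With Q = [Co²⁺]/[Cu²⁺] and the known concentrations, [Cu²⁺] in the denominator gives [Cu²⁺] = 0.0011 M.

0.0011 M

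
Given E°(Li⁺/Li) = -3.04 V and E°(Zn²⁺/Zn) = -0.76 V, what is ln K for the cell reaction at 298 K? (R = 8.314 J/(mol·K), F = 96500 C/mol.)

E°_cell = -0.76 − (-3.04) = 2.28 V, with n = 2 electrons transferred.
At equilibrium E = 0, so the Nernst equation gives ln K = nFE°/RT = (2)(96500)(2.28)/((8.314)(298)) = 177.61.

ln K = 177.6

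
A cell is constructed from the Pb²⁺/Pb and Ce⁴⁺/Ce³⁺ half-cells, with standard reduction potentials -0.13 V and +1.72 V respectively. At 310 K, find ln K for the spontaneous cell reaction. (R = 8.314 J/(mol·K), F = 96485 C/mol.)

E°_cell = +1.72 − (-0.13) = 1.85 V, with n = 2 electrons transferred.
At equilibrium E = 0, so the Nernst equation gives ln K = nFE°/RT = (2)(96485)(1.85)/((8.314)(310)) = 138.51.

ln K = 138.5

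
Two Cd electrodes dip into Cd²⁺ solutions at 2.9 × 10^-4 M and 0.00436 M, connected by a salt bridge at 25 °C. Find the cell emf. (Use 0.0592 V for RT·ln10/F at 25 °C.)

0.035 V

Both half-cells are Cd²⁺/Cd, so E°_cell = 0. The concentrated side is the cathode; the cell reaction moves Cd²⁺ from high to low concentration with n = 2.
Q = [Cd²⁺]_dilute/[Cd²⁺]_conc = 2.9 × 10^-4/0.00436 = 0.0665.
E = 0 − (0.0592/2) log Q = −(0.0592/2)(-1.177) = 0.0348 V.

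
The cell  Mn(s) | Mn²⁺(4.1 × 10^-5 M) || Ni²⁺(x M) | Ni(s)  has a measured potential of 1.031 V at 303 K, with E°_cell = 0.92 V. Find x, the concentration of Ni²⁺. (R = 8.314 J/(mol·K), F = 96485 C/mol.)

0.2 M

From the Nernst equation, ln Q = nF(E° − E)/RT = 2×96485×(0.92 − 1.031)/(8.314×303) = -8.503, so Q = 2.03 × 10^-4.
With Q = [Mn²⁺]/[Ni²⁺] and the known concentrations, [Ni²⁺] in the denominator gives [Ni²⁺] = 0.2 M.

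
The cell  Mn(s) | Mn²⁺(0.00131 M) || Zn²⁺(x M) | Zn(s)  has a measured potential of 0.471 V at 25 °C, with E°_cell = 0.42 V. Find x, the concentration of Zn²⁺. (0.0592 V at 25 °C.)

From the Nernst equation, log Q = n(E° − E)/0.0592 = 2(0.42 − 0.471)/0.0592 = -1.723, so Q = 0.0189.
With Q = [Mn²⁺]/[Zn²⁺] and the known concentrations, [Zn²⁺] in the denominator gives [Zn²⁺] = 0.069 M.

0.069 M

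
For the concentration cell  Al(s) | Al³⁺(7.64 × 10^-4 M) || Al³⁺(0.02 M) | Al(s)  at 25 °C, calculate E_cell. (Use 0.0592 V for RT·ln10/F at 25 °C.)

0.028 V

Both half-cells are Al³⁺/Al, so E°_cell = 0. The concentrated side is the cathode; the cell reaction moves Al³⁺ from high to low concentration with n = 3.
Q = [Al³⁺]_dilute/[Al³⁺]_conc = 7.64 × 10^-4/0.02 = 0.0382.
E = 0 − (0.0592/3) log Q = −(0.0592/3)(-1.418) = 0.0280 V.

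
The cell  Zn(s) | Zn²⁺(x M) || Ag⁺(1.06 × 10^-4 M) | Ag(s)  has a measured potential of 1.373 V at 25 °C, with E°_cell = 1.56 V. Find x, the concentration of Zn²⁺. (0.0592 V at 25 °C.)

0.023 M

From the Nernst equation, log Q = n(E° − E)/0.0592 = 2(1.56 − 1.373)/0.0592 = 6.318, so Q = 2.08 × 10^6.
With Q = [Zn²⁺]/[Ag⁺]^2 and the known concentrations, [Zn²⁺] in the numerator gives [Zn²⁺] = 0.023 M.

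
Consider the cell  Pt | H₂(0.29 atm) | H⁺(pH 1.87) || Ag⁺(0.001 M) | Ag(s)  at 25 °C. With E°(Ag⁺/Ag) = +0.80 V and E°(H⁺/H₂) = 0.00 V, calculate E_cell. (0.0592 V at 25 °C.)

0.72 V

The Ag⁺/Ag couple is the cathode, so E°_cell = 0.80 V; n = 2.
[H⁺] = 10^(−1.87) = 0.013 M, and Q = [H⁺]^2 / ([Ag⁺]^2·P(H₂)) = 627.
E = E° − (0.0592/2) log Q = 0.80 − (0.0592/2)(2.798) = 0.717 V.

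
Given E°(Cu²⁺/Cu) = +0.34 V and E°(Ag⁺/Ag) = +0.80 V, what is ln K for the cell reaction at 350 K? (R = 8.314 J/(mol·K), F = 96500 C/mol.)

E°_cell = +0.80 − (+0.34) = 0.46 V, with n = 2 electrons transferred.
At equilibrium E = 0, so the Nernst equation gives ln K = nFE°/RT = (2)(96500)(0.46)/((8.314)(350)) = 30.51.

ln K = 30.5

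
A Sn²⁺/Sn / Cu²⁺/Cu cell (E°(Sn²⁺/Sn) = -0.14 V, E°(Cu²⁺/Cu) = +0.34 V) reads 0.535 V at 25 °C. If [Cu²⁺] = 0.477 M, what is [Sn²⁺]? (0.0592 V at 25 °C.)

0.0066 M

From the Nernst equation, log Q = n(E° − E)/0.0592 = 2(0.48 − 0.535)/0.0592 = -1.858, so Q = 0.0139.
With Q = [Sn²⁺]/[Cu²⁺] and the known concentrations, [Sn²⁺] in the numerator gives [Sn²⁺] = 0.0066 M.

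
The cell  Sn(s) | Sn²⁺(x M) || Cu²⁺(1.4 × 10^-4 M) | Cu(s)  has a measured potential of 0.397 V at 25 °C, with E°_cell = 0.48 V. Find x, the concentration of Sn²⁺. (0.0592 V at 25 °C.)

0.089 M

From the Nernst equation, log Q = n(E° − E)/0.0592 = 2(0.48 − 0.397)/0.0592 = 2.804, so Q = 637.
With Q = [Sn²⁺]/[Cu²⁺] and the known concentrations, [Sn²⁺] in the numerator gives [Sn²⁺] = 0.089 M.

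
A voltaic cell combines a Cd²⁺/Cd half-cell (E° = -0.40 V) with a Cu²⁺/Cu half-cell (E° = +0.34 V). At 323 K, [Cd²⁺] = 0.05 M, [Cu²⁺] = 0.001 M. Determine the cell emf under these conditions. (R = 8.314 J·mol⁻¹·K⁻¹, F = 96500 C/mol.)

The Cu²⁺/Cu couple has the higher reduction potential and acts as the cathode, so E°_cell = +0.34 − (-0.40) = 0.74 V.
Balancing electrons gives n = 2; the reaction quotient is Q = [Cd²⁺]/[Cu²⁺] = 50.0.
E = E° − (RT/nF) ln Q = 0.74 − (8.314×323)/(2×96500) × (3.912) = 0.740 − 0.054 = 0.686 V.

0.686 V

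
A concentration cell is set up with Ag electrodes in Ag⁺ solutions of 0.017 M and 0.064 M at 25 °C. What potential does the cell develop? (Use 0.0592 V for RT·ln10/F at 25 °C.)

Both half-cells are Ag⁺/Ag, so E°_cell = 0. The concentrated side is the cathode; the cell reaction moves Ag⁺ from high to low concentration with n = 1.
Q = [Ag⁺]_dilute/[Ag⁺]_conc = 0.017/0.064 = 0.266.
E = 0 − (0.0592/1) log Q = −(0.0592/1)(-0.576) = 0.0341 V.

0.034 V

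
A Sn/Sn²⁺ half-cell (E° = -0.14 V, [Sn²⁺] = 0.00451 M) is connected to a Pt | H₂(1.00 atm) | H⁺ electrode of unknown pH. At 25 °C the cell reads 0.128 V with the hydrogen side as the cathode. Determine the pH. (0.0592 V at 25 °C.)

E°_cell = 0.14 V and n = 2.
log Q = n(E° − E)/0.0592 = 2×(0.14 − 0.128)/0.0592 = 0.405.
With Q = [Sn²⁺]·P(H₂) / [H⁺]^2, solving for [H⁺] gives log[H⁺] = -1.376, so pH = 1.38.

pH = 1.38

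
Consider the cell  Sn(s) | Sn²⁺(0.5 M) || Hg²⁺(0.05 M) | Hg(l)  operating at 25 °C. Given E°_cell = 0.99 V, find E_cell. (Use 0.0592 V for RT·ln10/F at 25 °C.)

0.960 V

Balancing electrons gives n = 2; the reaction quotient is Q = [Sn²⁺]/[Hg²⁺] = 10.0.
At 25 °C, E = E° − (0.0592/n) log Q = 0.99 − (0.0592/2)(1.000) = 0.990 − 0.030 = 0.960 V.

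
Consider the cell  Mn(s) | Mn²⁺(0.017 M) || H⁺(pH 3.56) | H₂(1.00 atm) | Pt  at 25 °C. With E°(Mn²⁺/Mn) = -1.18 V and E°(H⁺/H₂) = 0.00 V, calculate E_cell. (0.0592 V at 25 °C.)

1.02 V

The hydrogen couple is the cathode, so E°_cell = 1.18 V; n = 2.
[H⁺] = 10^(−3.56) = 2.8 × 10^-4 M, and Q = [Mn²⁺]·P(H₂) / [H⁺]^2 = 2.24 × 10^5.
E = E° − (0.0592/2) log Q = 1.18 − (0.0592/2)(5.350) = 1.022 V.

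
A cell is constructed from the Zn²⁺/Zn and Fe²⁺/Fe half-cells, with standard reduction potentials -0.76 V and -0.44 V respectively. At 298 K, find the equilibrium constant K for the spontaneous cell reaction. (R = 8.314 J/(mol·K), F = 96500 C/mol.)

E°_cell = -0.44 − (-0.76) = 0.32 V, with n = 2 electrons transferred.
At equilibrium E = 0, so the Nernst equation gives ln K = nFE°/RT = (2)(96500)(0.32)/((8.314)(298)) = 24.93.
K = e^24.93 = 6.7 × 10^10.

6.7 × 10^10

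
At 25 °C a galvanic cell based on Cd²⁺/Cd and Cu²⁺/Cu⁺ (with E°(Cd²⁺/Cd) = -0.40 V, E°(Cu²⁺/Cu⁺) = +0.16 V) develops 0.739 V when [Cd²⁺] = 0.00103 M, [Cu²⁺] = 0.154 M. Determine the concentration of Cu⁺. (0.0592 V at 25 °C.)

0.0045 M

From the Nernst equation, log Q = n(E° − E)/0.0592 = 2(0.56 − 0.739)/0.0592 = -6.047, so Q = 8.97 × 10^-7.
With Q = [Cd²⁺]·[Cu⁺]^2/[Cu²⁺]^2 and the known concentrations, [Cu⁺]^2 in the numerator gives [Cu⁺] = 0.0045 M.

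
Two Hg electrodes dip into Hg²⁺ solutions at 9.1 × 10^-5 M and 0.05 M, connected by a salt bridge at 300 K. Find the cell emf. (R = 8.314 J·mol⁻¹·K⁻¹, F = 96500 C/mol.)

Both half-cells are Hg²⁺/Hg, so E°_cell = 0. The concentrated side is the cathode; the cell reaction moves Hg²⁺ from high to low concentration with n = 2.
Q = [Hg²⁺]_dilute/[Hg²⁺]_conc = 9.1 × 10^-5/0.05 = 0.00182.
E = 0 − (RT/nF) ln Q = −((8.314×300)/(2×96500))(-6.309) = 0.0815 V.

0.082 V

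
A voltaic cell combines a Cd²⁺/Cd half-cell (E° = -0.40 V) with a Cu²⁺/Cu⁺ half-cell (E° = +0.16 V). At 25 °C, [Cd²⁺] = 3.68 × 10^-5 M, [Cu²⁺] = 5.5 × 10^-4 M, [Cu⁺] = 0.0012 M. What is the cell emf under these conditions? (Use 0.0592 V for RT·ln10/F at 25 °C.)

0.671 V

The Cu²⁺/Cu⁺ couple has the higher reduction potential and acts as the cathode, so E°_cell = +0.16 − (-0.40) = 0.56 V.
Balancing electrons gives n = 2; the reaction quotient is Q = [Cd²⁺]·[Cu⁺]^2/[Cu²⁺]^2 = 1.75 × 10^-4.
At 25 °C, E = E° − (0.0592/n) log Q = 0.56 − (0.0592/2)(-3.757) = 0.560 + 0.111 = 0.671 V.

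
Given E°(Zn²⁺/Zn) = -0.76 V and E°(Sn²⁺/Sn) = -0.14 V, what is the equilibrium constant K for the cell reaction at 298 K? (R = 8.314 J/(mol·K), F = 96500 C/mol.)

E°_cell = -0.14 − (-0.76) = 0.62 V, with n = 2 electrons transferred.
At equilibrium E = 0, so the Nernst equation gives ln K = nFE°/RT = (2)(96500)(0.62)/((8.314)(298)) = 48.30.
K = e^48.30 = 9.4 × 10^20.

9.4 × 10^20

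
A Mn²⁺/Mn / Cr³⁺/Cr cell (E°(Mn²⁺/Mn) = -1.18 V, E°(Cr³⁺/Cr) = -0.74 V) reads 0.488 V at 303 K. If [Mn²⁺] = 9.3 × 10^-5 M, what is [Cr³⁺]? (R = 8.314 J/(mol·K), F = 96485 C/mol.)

2.2 × 10^-4 M

From the Nernst equation, ln Q = nF(E° − E)/RT = 6×96485×(0.44 − 0.488)/(8.314×303) = -11.031, so Q = 1.62 × 10^-5.
With Q = [Mn²⁺]^3/[Cr³⁺]^2 and the known concentrations, [Cr³⁺]^2 in the denominator gives [Cr³⁺] = 2.2 × 10^-4 M.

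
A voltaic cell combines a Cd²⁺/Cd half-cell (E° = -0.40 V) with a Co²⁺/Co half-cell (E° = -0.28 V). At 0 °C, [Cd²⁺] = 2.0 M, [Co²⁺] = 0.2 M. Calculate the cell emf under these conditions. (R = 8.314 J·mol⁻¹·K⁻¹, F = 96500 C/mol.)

0.093 V

The Co²⁺/Co couple has the higher reduction potential and acts as the cathode, so E°_cell = -0.28 − (-0.40) = 0.12 V.
Balancing electrons gives n = 2; the reaction quotient is Q = [Cd²⁺]/[Co²⁺] = 10.0.
E = E° − (RT/nF) ln Q = 0.12 − (8.314×273)/(2×96500) × (2.303) = 0.120 − 0.027 = 0.093 V.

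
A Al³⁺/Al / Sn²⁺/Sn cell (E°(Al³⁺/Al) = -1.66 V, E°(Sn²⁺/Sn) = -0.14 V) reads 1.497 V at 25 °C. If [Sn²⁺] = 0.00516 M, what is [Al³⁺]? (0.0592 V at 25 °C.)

From the Nernst equation, log Q = n(E° − E)/0.0592 = 6(1.52 − 1.497)/0.0592 = 2.331, so Q = 214.
With Q = [Al³⁺]^2/[Sn²⁺]^3 and the known concentrations, [Al³⁺]^2 in the numerator gives [Al³⁺] = 0.0054 M.

0.0054 M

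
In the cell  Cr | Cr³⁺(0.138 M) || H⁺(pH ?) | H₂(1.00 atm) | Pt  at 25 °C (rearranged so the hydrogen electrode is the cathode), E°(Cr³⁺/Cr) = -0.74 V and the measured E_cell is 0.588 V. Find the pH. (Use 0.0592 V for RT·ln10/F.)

pH = 2.85

E°_cell = 0.74 V and n = 6.
log Q = n(E° − E)/0.0592 = 6×(0.74 − 0.588)/0.0592 = 15.405.
With Q = [Cr³⁺]^2·P(H₂)^3 / [H⁺]^6, solving for [H⁺] gives log[H⁺] = -2.854, so pH = 2.85.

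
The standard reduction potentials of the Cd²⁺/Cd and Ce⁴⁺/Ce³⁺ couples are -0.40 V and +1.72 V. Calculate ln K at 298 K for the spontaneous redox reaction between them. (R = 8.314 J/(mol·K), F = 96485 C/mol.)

ln K = 165.1

E°_cell = +1.72 − (-0.40) = 2.12 V, with n = 2 electrons transferred.
At equilibrium E = 0, so the Nernst equation gives ln K = nFE°/RT = (2)(96485)(2.12)/((8.314)(298)) = 165.12.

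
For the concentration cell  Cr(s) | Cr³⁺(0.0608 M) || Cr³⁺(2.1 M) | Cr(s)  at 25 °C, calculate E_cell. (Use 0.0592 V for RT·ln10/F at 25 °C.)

0.030 V

Both half-cells are Cr³⁺/Cr, so E°_cell = 0. The concentrated side is the cathode; the cell reaction moves Cr³⁺ from high to low concentration with n = 3.
Q = [Cr³⁺]_dilute/[Cr³⁺]_conc = 0.0608/2.1 = 0.0290.
E = 0 − (0.0592/3) log Q = −(0.0592/3)(-1.538) = 0.0303 V.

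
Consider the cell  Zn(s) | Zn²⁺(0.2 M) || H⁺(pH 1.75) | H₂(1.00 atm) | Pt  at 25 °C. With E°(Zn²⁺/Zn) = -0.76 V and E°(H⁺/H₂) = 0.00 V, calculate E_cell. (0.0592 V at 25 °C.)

The hydrogen couple is the cathode, so E°_cell = 0.76 V; n = 2.
[H⁺] = 10^(−1.75) = 0.018 M, and Q = [Zn²⁺]·P(H₂) / [H⁺]^2 = 632.
E = E° − (0.0592/2) log Q = 0.76 − (0.0592/2)(2.801) = 0.677 V.

0.68 V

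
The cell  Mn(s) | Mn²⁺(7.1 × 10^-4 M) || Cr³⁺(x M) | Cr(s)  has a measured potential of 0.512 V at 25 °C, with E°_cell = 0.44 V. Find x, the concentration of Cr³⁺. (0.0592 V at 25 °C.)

From the Nernst equation, log Q = n(E° − E)/0.0592 = 6(0.44 − 0.512)/0.0592 = -7.297, so Q = 5.04 × 10^-8.
With Q = [Mn²⁺]^3/[Cr³⁺]^2 and the known concentrations, [Cr³⁺]^2 in the denominator gives [Cr³⁺] = 0.084 M.

0.084 M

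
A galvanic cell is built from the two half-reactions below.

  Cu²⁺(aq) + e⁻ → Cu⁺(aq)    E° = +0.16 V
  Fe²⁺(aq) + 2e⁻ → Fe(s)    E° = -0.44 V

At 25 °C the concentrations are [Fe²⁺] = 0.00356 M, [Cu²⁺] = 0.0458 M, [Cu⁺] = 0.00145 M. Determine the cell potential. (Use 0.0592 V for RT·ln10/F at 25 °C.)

The Cu²⁺/Cu⁺ couple has the higher reduction potential and acts as the cathode, so E°_cell = +0.16 − (-0.44) = 0.60 V.
Balancing electrons gives n = 2; the reaction quotient is Q = [Fe²⁺]·[Cu⁺]^2/[Cu²⁺]^2 = 3.57 × 10^-6.
At 25 °C, E = E° − (0.0592/n) log Q = 0.60 − (0.0592/2)(-5.448) = 0.600 + 0.161 = 0.761 V.

0.761 V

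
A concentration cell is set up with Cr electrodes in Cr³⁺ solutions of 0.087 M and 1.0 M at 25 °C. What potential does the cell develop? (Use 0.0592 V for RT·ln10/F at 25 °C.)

0.021 V

Both half-cells are Cr³⁺/Cr, so E°_cell = 0. The concentrated side is the cathode; the cell reaction moves Cr³⁺ from high to low concentration with n = 3.
Q = [Cr³⁺]_dilute/[Cr³⁺]_conc = 0.087/1.0 = 0.0870.
E = 0 − (0.0592/3) log Q = −(0.0592/3)(-1.060) = 0.0209 V.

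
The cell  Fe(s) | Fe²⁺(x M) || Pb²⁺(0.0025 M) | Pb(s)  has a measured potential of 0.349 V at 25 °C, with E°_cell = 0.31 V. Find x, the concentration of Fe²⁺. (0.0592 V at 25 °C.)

1.2 × 10^-4 M

From the Nernst equation, log Q = n(E° − E)/0.0592 = 2(0.31 − 0.349)/0.0592 = -1.318, so Q = 0.0481.
With Q = [Fe²⁺]/[Pb²⁺] and the known concentrations, [Fe²⁺] in the numerator gives [Fe²⁺] = 1.2 × 10^-4 M.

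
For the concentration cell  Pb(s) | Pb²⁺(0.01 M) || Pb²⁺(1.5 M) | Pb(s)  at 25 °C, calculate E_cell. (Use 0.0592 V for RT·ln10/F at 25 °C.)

Both half-cells are Pb²⁺/Pb, so E°_cell = 0. The concentrated side is the cathode; the cell reaction moves Pb²⁺ from high to low concentration with n = 2.
Q = [Pb²⁺]_dilute/[Pb²⁺]_conc = 0.01/1.5 = 0.00667.
E = 0 − (0.0592/2) log Q = −(0.0592/2)(-2.176) = 0.0644 V.

0.064 V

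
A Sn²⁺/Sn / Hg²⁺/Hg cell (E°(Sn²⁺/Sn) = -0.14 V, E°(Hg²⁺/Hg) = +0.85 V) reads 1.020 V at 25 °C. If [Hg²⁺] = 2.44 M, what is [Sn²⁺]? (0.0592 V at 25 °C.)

From the Nernst equation, log Q = n(E° − E)/0.0592 = 2(0.99 − 1.020)/0.0592 = -1.014, so Q = 0.0969.
With Q = [Sn²⁺]/[Hg²⁺] and the known concentrations, [Sn²⁺] in the numerator gives [Sn²⁺] = 0.24 M.

0.24 M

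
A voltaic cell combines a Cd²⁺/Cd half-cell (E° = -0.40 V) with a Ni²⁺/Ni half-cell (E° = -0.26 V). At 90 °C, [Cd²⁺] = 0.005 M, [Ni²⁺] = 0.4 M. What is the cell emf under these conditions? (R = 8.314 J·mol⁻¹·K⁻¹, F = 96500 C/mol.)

The Ni²⁺/Ni couple has the higher reduction potential and acts as the cathode, so E°_cell = -0.26 − (-0.40) = 0.14 V.
Balancing electrons gives n = 2; the reaction quotient is Q = [Cd²⁺]/[Ni²⁺] = 0.0125.
E = E° − (RT/nF) ln Q = 0.14 − (8.314×363)/(2×96500) × (-4.382) = 0.140 + 0.069 = 0.209 V.

0.209 V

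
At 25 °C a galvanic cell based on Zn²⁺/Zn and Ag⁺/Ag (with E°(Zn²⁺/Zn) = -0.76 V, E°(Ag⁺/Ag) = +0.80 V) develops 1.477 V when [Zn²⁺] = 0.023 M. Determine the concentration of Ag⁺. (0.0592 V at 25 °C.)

From the Nernst equation, log Q = n(E° − E)/0.0592 = 2(1.56 − 1.477)/0.0592 = 2.804, so Q = 637.
With Q = [Zn²⁺]/[Ag⁺]^2 and the known concentrations, [Ag⁺]^2 in the denominator gives [Ag⁺] = 0.006 M.

0.006 M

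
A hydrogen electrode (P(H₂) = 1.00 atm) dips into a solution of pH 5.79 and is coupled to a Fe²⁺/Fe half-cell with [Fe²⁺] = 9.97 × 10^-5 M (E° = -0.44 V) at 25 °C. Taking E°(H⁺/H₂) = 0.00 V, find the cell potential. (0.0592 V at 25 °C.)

The hydrogen couple is the cathode, so E°_cell = 0.44 V; n = 2.
[H⁺] = 10^(−5.79) = 1.6 × 10^-6 M, and Q = [Fe²⁺]·P(H₂) / [H⁺]^2 = 3.79 × 10^7.
E = E° − (0.0592/2) log Q = 0.44 − (0.0592/2)(7.579) = 0.216 V.

0.22 V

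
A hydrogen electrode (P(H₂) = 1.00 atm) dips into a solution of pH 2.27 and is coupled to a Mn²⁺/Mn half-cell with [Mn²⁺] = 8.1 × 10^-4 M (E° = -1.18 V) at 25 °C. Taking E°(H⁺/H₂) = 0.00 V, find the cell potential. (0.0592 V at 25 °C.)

The hydrogen couple is the cathode, so E°_cell = 1.18 V; n = 2.
[H⁺] = 10^(−2.27) = 0.0054 M, and Q = [Mn²⁺]·P(H₂) / [H⁺]^2 = 28.1.
E = E° − (0.0592/2) log Q = 1.18 − (0.0592/2)(1.448) = 1.137 V.

1.14 V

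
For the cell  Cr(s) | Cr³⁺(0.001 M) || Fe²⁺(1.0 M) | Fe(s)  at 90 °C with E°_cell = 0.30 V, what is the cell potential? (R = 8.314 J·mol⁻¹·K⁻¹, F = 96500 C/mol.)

0.372 V

Balancing electrons gives n = 6; the reaction quotient is Q = [Cr³⁺]^2/[Fe²⁺]^3 = 1 × 10^-6.
E = E° − (RT/nF) ln Q = 0.30 − (8.314×363)/(6×96500) × (-13.816) = 0.300 + 0.072 = 0.372 V.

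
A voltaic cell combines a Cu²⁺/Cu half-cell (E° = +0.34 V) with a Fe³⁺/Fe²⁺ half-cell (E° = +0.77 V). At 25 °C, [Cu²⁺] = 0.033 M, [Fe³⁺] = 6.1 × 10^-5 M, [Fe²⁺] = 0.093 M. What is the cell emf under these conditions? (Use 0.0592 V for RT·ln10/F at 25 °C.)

0.285 V

The Fe³⁺/Fe²⁺ couple has the higher reduction potential and acts as the cathode, so E°_cell = +0.77 − (+0.34) = 0.43 V.
Balancing electrons gives n = 2; the reaction quotient is Q = [Cu²⁺]·[Fe²⁺]^2/[Fe³⁺]^2 = 7.67 × 10^4.
At 25 °C, E = E° − (0.0592/n) log Q = 0.43 − (0.0592/2)(4.885) = 0.430 − 0.145 = 0.285 V.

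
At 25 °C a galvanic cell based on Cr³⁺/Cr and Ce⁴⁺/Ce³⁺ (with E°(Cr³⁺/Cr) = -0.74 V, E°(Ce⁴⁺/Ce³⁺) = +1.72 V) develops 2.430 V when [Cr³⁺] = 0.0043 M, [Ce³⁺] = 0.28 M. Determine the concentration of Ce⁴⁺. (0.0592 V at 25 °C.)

0.014 M

From the Nernst equation, log Q = n(E° − E)/0.0592 = 3(2.46 − 2.430)/0.0592 = 1.520, so Q = 33.1.
With Q = [Cr³⁺]·[Ce³⁺]^3/[Ce⁴⁺]^3 and the known concentrations, [Ce⁴⁺]^3 in the denominator gives [Ce⁴⁺] = 0.014 M.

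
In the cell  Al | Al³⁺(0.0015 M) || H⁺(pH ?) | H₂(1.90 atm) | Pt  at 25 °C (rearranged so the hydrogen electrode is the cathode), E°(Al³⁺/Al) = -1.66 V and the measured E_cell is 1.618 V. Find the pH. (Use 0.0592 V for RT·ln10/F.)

E°_cell = 1.66 V and n = 6.
log Q = n(E° − E)/0.0592 = 6×(1.66 − 1.618)/0.0592 = 4.257.
With Q = [Al³⁺]^2·P(H₂)^3 / [H⁺]^6, solving for [H⁺] gives log[H⁺] = -1.511, so pH = 1.51.

pH = 1.51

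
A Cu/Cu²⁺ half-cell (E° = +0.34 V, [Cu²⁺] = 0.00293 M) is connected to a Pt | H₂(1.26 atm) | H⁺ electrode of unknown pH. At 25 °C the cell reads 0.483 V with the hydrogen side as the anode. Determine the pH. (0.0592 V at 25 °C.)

pH = 3.63

E°_cell = 0.34 V and n = 2.
log Q = n(E° − E)/0.0592 = 2×(0.34 − 0.483)/0.0592 = -4.831.
With Q = [H⁺]^2 / ([Cu²⁺]·P(H₂)), solving for [H⁺] gives log[H⁺] = -3.632, so pH = 3.63.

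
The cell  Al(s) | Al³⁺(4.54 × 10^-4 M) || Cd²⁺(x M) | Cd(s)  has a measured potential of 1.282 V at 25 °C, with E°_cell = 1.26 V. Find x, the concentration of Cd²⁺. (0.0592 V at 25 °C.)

From the Nernst equation, log Q = n(E° − E)/0.0592 = 6(1.26 − 1.282)/0.0592 = -2.230, so Q = 0.00589.
With Q = [Al³⁺]^2/[Cd²⁺]^3 and the known concentrations, [Cd²⁺]^3 in the denominator gives [Cd²⁺] = 0.033 M.

0.033 M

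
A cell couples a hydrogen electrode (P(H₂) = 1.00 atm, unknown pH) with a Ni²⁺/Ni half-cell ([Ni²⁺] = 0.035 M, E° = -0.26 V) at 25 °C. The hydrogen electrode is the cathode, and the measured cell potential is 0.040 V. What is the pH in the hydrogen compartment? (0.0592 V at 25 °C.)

E°_cell = 0.26 V and n = 2.
log Q = n(E° − E)/0.0592 = 2×(0.26 − 0.040)/0.0592 = 7.432.
With Q = [Ni²⁺]·P(H₂) / [H⁺]^2, solving for [H⁺] gives log[H⁺] = -4.444, so pH = 4.44.

pH = 4.44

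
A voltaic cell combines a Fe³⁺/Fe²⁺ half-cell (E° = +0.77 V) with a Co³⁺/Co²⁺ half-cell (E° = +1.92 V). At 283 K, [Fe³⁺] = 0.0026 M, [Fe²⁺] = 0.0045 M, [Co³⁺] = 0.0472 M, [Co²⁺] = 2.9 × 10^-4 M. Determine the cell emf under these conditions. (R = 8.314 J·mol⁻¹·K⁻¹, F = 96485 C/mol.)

1.29 V

The Co³⁺/Co²⁺ couple has the higher reduction potential and acts as the cathode, so E°_cell = +1.92 − (+0.77) = 1.15 V.
Balancing electrons gives n = 1; the reaction quotient is Q = [Fe³⁺]·[Co²⁺]/([Fe²⁺]·[Co³⁺]) = 0.00355.
E = E° − (RT/nF) ln Q = 1.15 − (8.314×283)/(1×96485) × (-5.641) = 1.150 + 0.138 = 1.288 V.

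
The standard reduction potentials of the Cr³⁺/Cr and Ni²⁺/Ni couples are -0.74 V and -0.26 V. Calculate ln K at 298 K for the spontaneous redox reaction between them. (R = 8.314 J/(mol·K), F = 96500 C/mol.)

ln K = 112.2

E°_cell = -0.26 − (-0.74) = 0.48 V, with n = 6 electrons transferred.
At equilibrium E = 0, so the Nernst equation gives ln K = nFE°/RT = (6)(96500)(0.48)/((8.314)(298)) = 112.17.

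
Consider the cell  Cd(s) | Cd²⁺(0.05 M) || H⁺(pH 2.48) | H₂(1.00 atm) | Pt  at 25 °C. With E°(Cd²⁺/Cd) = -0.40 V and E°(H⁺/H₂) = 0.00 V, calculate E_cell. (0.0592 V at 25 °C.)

0.29 V

The hydrogen couple is the cathode, so E°_cell = 0.40 V; n = 2.
[H⁺] = 10^(−2.48) = 0.0033 M, and Q = [Cd²⁺]·P(H₂) / [H⁺]^2 = 4560.
E = E° − (0.0592/2) log Q = 0.40 − (0.0592/2)(3.659) = 0.292 V.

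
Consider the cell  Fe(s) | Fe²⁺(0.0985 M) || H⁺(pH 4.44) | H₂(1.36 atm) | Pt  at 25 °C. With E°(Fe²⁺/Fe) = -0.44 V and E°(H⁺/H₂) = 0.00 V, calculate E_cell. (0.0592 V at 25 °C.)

The hydrogen couple is the cathode, so E°_cell = 0.44 V; n = 2.
[H⁺] = 10^(−4.44) = 3.6 × 10^-5 M, and Q = [Fe²⁺]·P(H₂) / [H⁺]^2 = 1.02 × 10^8.
E = E° − (0.0592/2) log Q = 0.44 − (0.0592/2)(8.007) = 0.203 V.

0.20 V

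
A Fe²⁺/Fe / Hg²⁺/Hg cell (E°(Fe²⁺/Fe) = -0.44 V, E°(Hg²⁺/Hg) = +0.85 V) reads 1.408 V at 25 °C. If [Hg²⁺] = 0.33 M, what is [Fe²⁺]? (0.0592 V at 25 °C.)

3.4 × 10^-5 M

From the Nernst equation, log Q = n(E° − E)/0.0592 = 2(1.29 − 1.408)/0.0592 = -3.986, so Q = 1.03 × 10^-4.
With Q = [Fe²⁺]/[Hg²⁺] and the known concentrations, [Fe²⁺] in the numerator gives [Fe²⁺] = 3.4 × 10^-5 M.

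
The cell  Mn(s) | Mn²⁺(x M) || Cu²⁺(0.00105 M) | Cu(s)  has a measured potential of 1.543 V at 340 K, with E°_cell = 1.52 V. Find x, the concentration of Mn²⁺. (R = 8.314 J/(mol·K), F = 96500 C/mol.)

From the Nernst equation, ln Q = nF(E° − E)/RT = 2×96500×(1.52 − 1.543)/(8.314×340) = -1.570, so Q = 0.208.
With Q = [Mn²⁺]/[Cu²⁺] and the known concentrations, [Mn²⁺] in the numerator gives [Mn²⁺] = 2.2 × 10^-4 M.

2.2 × 10^-4 M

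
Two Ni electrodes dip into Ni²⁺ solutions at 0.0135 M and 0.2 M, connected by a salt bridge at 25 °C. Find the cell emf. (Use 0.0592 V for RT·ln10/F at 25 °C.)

Both half-cells are Ni²⁺/Ni, so E°_cell = 0. The concentrated side is the cathode; the cell reaction moves Ni²⁺ from high to low concentration with n = 2.
Q = [Ni²⁺]_dilute/[Ni²⁺]_conc = 0.0135/0.2 = 0.0675.
E = 0 − (0.0592/2) log Q = −(0.0592/2)(-1.171) = 0.0347 V.

0.035 V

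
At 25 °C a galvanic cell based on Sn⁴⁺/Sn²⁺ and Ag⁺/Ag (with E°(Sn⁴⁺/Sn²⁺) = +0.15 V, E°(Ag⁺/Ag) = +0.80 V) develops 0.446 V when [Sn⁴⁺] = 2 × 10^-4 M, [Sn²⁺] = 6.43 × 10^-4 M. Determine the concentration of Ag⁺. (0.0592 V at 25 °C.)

From the Nernst equation, log Q = n(E° − E)/0.0592 = 2(0.65 − 0.446)/0.0592 = 6.892, so Q = 7.8 × 10^6.
With Q = [Sn⁴⁺]/([Sn²⁺]·[Ag⁺]^2) and the known concentrations, [Ag⁺]^2 in the denominator gives [Ag⁺] = 2 × 10^-4 M.

2 × 10^-4 M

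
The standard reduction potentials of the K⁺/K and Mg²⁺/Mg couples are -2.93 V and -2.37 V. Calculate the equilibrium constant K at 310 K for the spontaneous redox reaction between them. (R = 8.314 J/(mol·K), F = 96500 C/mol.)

1.6 × 10^18

E°_cell = -2.37 − (-2.93) = 0.56 V, with n = 2 electrons transferred.
At equilibrium E = 0, so the Nernst equation gives ln K = nFE°/RT = (2)(96500)(0.56)/((8.314)(310)) = 41.93.
K = e^41.93 = 1.6 × 10^18.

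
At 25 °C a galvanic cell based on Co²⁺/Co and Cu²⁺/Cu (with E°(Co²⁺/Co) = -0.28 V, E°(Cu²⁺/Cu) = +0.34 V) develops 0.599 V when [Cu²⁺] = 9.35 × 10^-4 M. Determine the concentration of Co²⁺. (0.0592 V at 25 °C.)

From the Nernst equation, log Q = n(E° − E)/0.0592 = 2(0.62 − 0.599)/0.0592 = 0.709, so Q = 5.12.
With Q = [Co²⁺]/[Cu²⁺] and the known concentrations, [Co²⁺] in the numerator gives [Co²⁺] = 0.0048 M.

0.0048 M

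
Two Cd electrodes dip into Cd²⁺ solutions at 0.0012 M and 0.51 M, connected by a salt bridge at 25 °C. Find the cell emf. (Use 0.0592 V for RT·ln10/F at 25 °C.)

0.078 V

Both half-cells are Cd²⁺/Cd, so E°_cell = 0. The concentrated side is the cathode; the cell reaction moves Cd²⁺ from high to low concentration with n = 2.
Q = [Cd²⁺]_dilute/[Cd²⁺]_conc = 0.0012/0.51 = 0.00235.
E = 0 − (0.0592/2) log Q = −(0.0592/2)(-2.628) = 0.0778 V.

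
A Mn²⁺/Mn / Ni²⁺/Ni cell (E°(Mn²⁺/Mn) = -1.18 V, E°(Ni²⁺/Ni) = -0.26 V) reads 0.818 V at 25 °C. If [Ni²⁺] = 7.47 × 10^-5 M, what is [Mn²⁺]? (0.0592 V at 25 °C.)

0.21 M

From the Nernst equation, log Q = n(E° − E)/0.0592 = 2(0.92 − 0.818)/0.0592 = 3.446, so Q = 2790.
With Q = [Mn²⁺]/[Ni²⁺] and the known concentrations, [Mn²⁺] in the numerator gives [Mn²⁺] = 0.21 M.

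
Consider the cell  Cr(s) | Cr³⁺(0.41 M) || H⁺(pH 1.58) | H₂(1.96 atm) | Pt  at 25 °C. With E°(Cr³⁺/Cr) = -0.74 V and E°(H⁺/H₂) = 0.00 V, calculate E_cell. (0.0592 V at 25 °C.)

0.65 V

The hydrogen couple is the cathode, so E°_cell = 0.74 V; n = 6.
[H⁺] = 10^(−1.58) = 0.026 M, and Q = [Cr³⁺]^2·P(H₂)^3 / [H⁺]^6 = 3.82 × 10^9.
E = E° − (0.0592/6) log Q = 0.74 − (0.0592/6)(9.582) = 0.645 V.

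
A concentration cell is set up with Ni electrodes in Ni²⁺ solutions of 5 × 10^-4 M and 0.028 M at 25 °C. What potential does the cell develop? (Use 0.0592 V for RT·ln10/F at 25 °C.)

Both half-cells are Ni²⁺/Ni, so E°_cell = 0. The concentrated side is the cathode; the cell reaction moves Ni²⁺ from high to low concentration with n = 2.
Q = [Ni²⁺]_dilute/[Ni²⁺]_conc = 5 × 10^-4/0.028 = 0.0179.
E = 0 − (0.0592/2) log Q = −(0.0592/2)(-1.748) = 0.0517 V.

0.052 V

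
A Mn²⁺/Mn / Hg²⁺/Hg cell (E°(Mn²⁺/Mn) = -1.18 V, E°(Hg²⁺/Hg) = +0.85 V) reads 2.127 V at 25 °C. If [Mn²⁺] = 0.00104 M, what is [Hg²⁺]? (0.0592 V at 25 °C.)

2.0 M

From the Nernst equation, log Q = n(E° − E)/0.0592 = 2(2.03 − 2.127)/0.0592 = -3.277, so Q = 5.28 × 10^-4.
With Q = [Mn²⁺]/[Hg²⁺] and the known concentrations, [Hg²⁺] in the denominator gives [Hg²⁺] = 2.0 M.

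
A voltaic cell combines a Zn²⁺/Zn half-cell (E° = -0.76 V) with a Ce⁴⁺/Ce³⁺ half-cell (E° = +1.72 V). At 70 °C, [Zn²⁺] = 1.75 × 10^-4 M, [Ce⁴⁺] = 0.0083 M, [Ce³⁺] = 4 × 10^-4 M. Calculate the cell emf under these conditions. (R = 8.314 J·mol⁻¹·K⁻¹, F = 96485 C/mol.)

2.70 V

The Ce⁴⁺/Ce³⁺ couple has the higher reduction potential and acts as the cathode, so E°_cell = +1.72 − (-0.76) = 2.48 V.
Balancing electrons gives n = 2; the reaction quotient is Q = [Zn²⁺]·[Ce³⁺]^2/[Ce⁴⁺]^2 = 4.06 × 10^-7.
E = E° − (RT/nF) ln Q = 2.48 − (8.314×343)/(2×96485) × (-14.716) = 2.480 + 0.217 = 2.697 V.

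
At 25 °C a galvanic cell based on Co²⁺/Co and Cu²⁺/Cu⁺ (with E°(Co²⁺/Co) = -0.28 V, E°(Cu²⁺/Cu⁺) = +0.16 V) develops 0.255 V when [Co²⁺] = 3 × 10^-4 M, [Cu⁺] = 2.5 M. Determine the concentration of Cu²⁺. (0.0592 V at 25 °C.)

3.2 × 10^-5 M

From the Nernst equation, log Q = n(E° − E)/0.0592 = 2(0.44 − 0.255)/0.0592 = 6.250, so Q = 1.78 × 10^6.
With Q = [Co²⁺]·[Cu⁺]^2/[Cu²⁺]^2 and the known concentrations, [Cu²⁺]^2 in the denominator gives [Cu²⁺] = 3.2 × 10^-5 M.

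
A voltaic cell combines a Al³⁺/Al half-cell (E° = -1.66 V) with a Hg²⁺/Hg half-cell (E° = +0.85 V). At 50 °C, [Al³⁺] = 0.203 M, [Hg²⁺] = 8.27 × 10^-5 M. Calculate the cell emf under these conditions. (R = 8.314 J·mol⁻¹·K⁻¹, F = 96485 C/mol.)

The Hg²⁺/Hg couple has the higher reduction potential and acts as the cathode, so E°_cell = +0.85 − (-1.66) = 2.51 V.
Balancing electrons gives n = 6; the reaction quotient is Q = [Al³⁺]^2/[Hg²⁺]^3 = 7.29 × 10^10.
E = E° − (RT/nF) ln Q = 2.51 − (8.314×323)/(6×96485) × (25.012) = 2.510 − 0.116 = 2.394 V.

2.39 V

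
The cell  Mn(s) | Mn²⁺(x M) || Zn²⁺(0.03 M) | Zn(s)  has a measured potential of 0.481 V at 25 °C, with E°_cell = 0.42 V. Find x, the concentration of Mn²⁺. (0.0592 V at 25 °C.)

2.6 × 10^-4 M

From the Nernst equation, log Q = n(E° − E)/0.0592 = 2(0.42 − 0.481)/0.0592 = -2.061, so Q = 0.00869.
With Q = [Mn²⁺]/[Zn²⁺] and the known concentrations, [Mn²⁺] in the numerator gives [Mn²⁺] = 2.6 × 10^-4 M.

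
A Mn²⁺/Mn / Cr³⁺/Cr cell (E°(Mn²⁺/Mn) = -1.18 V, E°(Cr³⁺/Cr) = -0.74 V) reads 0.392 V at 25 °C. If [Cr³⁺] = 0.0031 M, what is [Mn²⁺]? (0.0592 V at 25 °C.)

0.89 M

From the Nernst equation, log Q = n(E° − E)/0.0592 = 6(0.44 − 0.392)/0.0592 = 4.865, so Q = 7.33 × 10^4.
With Q = [Mn²⁺]^3/[Cr³⁺]^2 and the known concentrations, [Mn²⁺]^3 in the numerator gives [Mn²⁺] = 0.89 M.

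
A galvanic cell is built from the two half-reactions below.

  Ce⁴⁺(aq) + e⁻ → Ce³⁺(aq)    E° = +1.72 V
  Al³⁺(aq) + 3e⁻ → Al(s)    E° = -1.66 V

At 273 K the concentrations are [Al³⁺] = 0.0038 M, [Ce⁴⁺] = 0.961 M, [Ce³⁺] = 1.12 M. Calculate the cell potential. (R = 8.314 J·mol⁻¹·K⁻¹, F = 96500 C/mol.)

The Ce⁴⁺/Ce³⁺ couple has the higher reduction potential and acts as the cathode, so E°_cell = +1.72 − (-1.66) = 3.38 V.
Balancing electrons gives n = 3; the reaction quotient is Q = [Al³⁺]·[Ce³⁺]^3/[Ce⁴⁺]^3 = 0.00602.
E = E° − (RT/nF) ln Q = 3.38 − (8.314×273)/(3×96500) × (-5.113) = 3.380 + 0.040 = 3.420 V.

3.42 V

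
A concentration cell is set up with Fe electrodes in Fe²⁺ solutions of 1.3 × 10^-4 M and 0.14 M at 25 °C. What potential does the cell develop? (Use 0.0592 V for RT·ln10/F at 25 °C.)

0.090 V

Both half-cells are Fe²⁺/Fe, so E°_cell = 0. The concentrated side is the cathode; the cell reaction moves Fe²⁺ from high to low concentration with n = 2.
Q = [Fe²⁺]_dilute/[Fe²⁺]_conc = 1.3 × 10^-4/0.14 = 9.29 × 10^-4.
E = 0 − (0.0592/2) log Q = −(0.0592/2)(-3.032) = 0.0897 V.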